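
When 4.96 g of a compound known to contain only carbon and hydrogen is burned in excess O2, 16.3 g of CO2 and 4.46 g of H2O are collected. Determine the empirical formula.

mol C = 16.3 / 44.01 = 0.3704; mass C = 0.3704 × 12.01 = 4.448 g
mol H = 2 × (4.46 / 18.02) = 0.4950; mass H = 0.4950 × 1.008 = 0.4990 g
Ratios (÷ 0.3704): C 1.000, H 1.337
×3: C 3.00, H 4.01 → C3H4

C3H4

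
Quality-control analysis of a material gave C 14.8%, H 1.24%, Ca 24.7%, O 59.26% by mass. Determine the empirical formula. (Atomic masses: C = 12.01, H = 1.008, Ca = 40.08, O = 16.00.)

C2H2CaO6

Assume 100 g: 14.8 g C, 1.24 g H, 24.7 g Ca, 59.26 g O.
n(C) = 14.8/12.01 = 1.232, n(H) = 1.24/1.008 = 1.23, n(Ca) = 24.7/40.08 = 0.6163, n(O) = 59.26/16.00 = 3.704
Ratios (÷ 0.6163): C 2.000, H 1.996, Ca 1.000, O 6.010
Ratio ≈ 2:2:1:6, so the empirical formula is C2H2CaO6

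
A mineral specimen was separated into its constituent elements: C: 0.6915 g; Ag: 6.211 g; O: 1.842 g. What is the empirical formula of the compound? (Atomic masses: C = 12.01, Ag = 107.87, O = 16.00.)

Moles — C: 0.6915 / 12.01 = 0.05758 mol; Ag: 6.211 / 107.87 = 0.05758 mol; O: 1.842 / 16.00 = 0.1151 mol
Ratios (÷ 0.05758): C 1.000, Ag 1.000, O 1.999
Ratio ≈ 1:1:2, so the empirical formula is CAgO2

CAgO2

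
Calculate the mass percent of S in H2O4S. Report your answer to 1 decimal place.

Molar mass = 2(1.008) + 4(16.00) + 1(32.07) = 98.086 g/mol
Mass of S per mole = 1 × 32.07 = 32.070 g
% S = 32.070 / 98.086 × 100 = 32.7%

32.7%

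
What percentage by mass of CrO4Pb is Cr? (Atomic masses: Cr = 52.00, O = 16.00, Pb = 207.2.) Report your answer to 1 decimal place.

Molar mass = 1(52.00) + 4(16.00) + 1(207.2) = 323.200 g/mol
Mass of Cr per mole = 1 × 52.00 = 52.000 g
% Cr = 52.000 / 323.200 × 100 = 16.1%

16.1%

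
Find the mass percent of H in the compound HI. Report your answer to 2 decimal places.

Molar mass = 1(1.008) + 1(126.90) = 127.908 g/mol
Mass of H per mole = 1 × 1.008 = 1.008 g
% H = 1.008 / 127.908 × 100 = 0.79%

0.79%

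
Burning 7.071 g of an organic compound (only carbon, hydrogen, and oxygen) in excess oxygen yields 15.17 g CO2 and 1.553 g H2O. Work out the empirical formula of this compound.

mol C = 15.17 / 44.01 = 0.3447; mass C = 0.3447 × 12.01 = 4.140 g
mol H = 2 × (1.553 / 18.02) = 0.1724; mass H = 0.1724 × 1.008 = 0.1737 g
mass O = 7.071 − (4.314) = 2.757 g → mol O = 0.1723
Smallest is O at 0.1723 mol; normalising gives C 2.000, H 1.000, O 1.000
→ C2HO

C2HO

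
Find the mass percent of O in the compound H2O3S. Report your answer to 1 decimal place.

58.5%

Molar mass = 2(1.008) + 3(16.00) + 1(32.07) = 82.086 g/mol
Mass of O per mole = 3 × 16.00 = 48.000 g
% O = 48.000 / 82.086 × 100 = 58.5%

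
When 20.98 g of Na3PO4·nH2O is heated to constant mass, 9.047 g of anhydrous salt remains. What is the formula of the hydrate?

Mass of water lost = 20.98 − 9.047 = 11.93 g → 11.93 / 18.02 = 0.6622 mol H2O
Molar mass of Na3PO4 = 163.94 g/mol → mol Na3PO4 = 9.047 / 163.94 = 0.05518
n = 0.6622 / 0.05518 = 12.00 ≈ 12 → Na3PO4·12H2O

Na3PO4·12H2O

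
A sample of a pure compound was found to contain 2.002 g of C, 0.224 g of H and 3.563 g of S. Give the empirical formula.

C: 2.002 g ÷ 12.01 g/mol = 0.1667 mol
H: 0.224 g ÷ 1.008 g/mol = 0.2222 mol
S: 3.563 g ÷ 32.07 g/mol = 0.1111 mol
Smallest is S at 0.1111 mol; normalising gives C 1.500, H 2.000, S 1.000
Scaling by 2: C 3.00, H 4.00, S 2.00 → C3H4S2

C3H4S2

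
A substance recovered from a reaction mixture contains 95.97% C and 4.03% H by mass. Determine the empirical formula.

Assume 100 g: 95.97 g C, 4.03 g H.
n(C) = 95.97/12.01 = 7.991, n(H) = 4.03/1.008 = 3.998
Smallest is H at 3.998 mol; normalising gives C 1.999, H 1.000
≈ 2:1 → C2H

C2H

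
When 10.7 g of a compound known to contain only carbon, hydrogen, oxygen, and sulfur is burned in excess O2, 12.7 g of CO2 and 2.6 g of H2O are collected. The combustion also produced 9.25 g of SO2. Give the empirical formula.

mol C = 12.7 / 44.01 = 0.2886; mass C = 0.2886 × 12.01 = 3.466 g
mol H = 2 × (2.6 / 18.02) = 0.2886; mass H = 0.2886 × 1.008 = 0.2909 g
mol S = 9.25 / 64.07 = 0.1444; mass S = 4.630 g
mass O = 10.7 − (8.387) = 2.313 g → mol O = 0.1446
Ratios (÷ 0.1444): C 1.999, H 1.999, O 1.001, S 1.000
→ C2H2OS

C2H2OS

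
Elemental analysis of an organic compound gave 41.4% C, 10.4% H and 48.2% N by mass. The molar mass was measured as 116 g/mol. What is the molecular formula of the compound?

Assume 100 g: 41.4 g C, 10.4 g H, 48.2 g N.
Moles — C: 41.4 / 12.01 = 3.447 mol; H: 10.4 / 1.008 = 10.32 mol; N: 48.2 / 14.01 = 3.44 mol
Smallest is N at 3.44 mol; normalising gives C 1.002, H 2.999, N 1.000
Ratio ≈ 1:3:1, so the empirical formula is CH3N
Empirical-formula mass = 29.04 g/mol
n = 116 / 29.04 = 3.99 ≈ 4
Molecular formula = (CH3N)×4 = C4H12N4

C4H12N4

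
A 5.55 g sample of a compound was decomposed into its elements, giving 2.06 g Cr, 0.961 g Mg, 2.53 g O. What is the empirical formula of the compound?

n(Cr) = 2.06/52.00 = 0.03962, n(Mg) = 0.961/24.31 = 0.03953, n(O) = 2.53/16.00 = 0.1581
Smallest is Mg at 0.03953 mol; normalising gives Cr 1.002, Mg 1.000, O 4.000
Ratio ≈ 1:1:4, so the empirical formula is CrMgO4

CrMgO4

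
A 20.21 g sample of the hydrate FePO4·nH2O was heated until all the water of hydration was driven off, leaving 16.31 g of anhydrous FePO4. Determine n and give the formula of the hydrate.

FePO4·2H2O

Mass of water lost = 20.21 − 16.31 = 3.9 g → 3.9 / 18.02 = 0.2164 mol H2O
Molar mass of FePO4 = 150.82 g/mol → mol FePO4 = 16.31 / 150.82 = 0.1081
n = 0.2164 / 0.1081 = 2.00 ≈ 2 → FePO4·2H2O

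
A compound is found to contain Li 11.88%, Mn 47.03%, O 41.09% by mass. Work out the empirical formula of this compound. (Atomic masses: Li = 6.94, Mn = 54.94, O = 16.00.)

Li2MnO3

Assume 100 g: 11.88 g Li, 47.03 g Mn, 41.09 g O.
Moles — Li: 11.88 / 6.94 = 1.712 mol; Mn: 47.03 / 54.94 = 0.856 mol; O: 41.09 / 16.00 = 2.568 mol
Divide by the smallest (0.856 mol Mn): Li 2.000, Mn 1.000, O 3.000
Ratio ≈ 2:1:3, so the empirical formula is Li2MnO3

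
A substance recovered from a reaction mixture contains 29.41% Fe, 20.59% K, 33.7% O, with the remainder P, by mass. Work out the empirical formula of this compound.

FeKO4P

Assume 100 g: 29.41 g Fe, 20.59 g K, 33.7 g O, 16.3 g P.
n(Fe) = 29.41/55.85 = 0.5266, n(K) = 20.59/39.10 = 0.5266, n(O) = 33.7/16.00 = 2.106, n(P) = 16.3/30.97 = 0.5263
Smallest is P at 0.5263 mol; normalising gives Fe 1.001, K 1.001, O 4.002, P 1.000
Ratio ≈ 1:1:4:1, so the empirical formula is FeKO4P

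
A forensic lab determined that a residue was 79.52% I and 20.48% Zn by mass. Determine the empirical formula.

I2Zn

Assume 100 g: 79.52 g I, 20.48 g Zn.
Moles — I: 79.52 / 126.90 = 0.6266 mol; Zn: 20.48 / 65.38 = 0.3132 mol
Ratios (÷ 0.3132): I 2.000, Zn 1.000
Ratio ≈ 2:1, so the empirical formula is I2Zn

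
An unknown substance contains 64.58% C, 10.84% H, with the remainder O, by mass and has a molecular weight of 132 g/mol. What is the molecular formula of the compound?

C7H14O2

Assume 100 g: 64.58 g C, 10.84 g H, 24.58 g O.
n(C) = 64.58/12.01 = 5.377, n(H) = 10.84/1.008 = 10.75, n(O) = 24.58/16.00 = 1.536
Divide by the smallest (1.536 mol O): C 3.500, H 7.000, O 1.000
×2: C 7.00, H 14.00, O 2.00 → C7H14O2
Empirical-formula mass = 130.18 g/mol
n = 132 / 130.18 = 1.01 ≈ 1
Molecular formula = empirical formula = C7H14O2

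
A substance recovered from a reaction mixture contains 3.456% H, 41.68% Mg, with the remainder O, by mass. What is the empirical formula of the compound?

H2MgO2

Assume 100 g: 3.456 g H, 41.68 g Mg, 54.864 g O.
n(H) = 3.456/1.008 = 3.429, n(Mg) = 41.68/24.31 = 1.715, n(O) = 54.864/16.00 = 3.429
Ratios (÷ 1.715): H 2.000, Mg 1.000, O 2.000
Ratio ≈ 2:1:2, so the empirical formula is H2MgO2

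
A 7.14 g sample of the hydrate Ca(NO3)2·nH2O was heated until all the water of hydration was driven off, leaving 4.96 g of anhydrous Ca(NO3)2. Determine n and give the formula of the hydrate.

Mass of water lost = 7.14 − 4.96 = 2.18 g → 2.18 / 18.02 = 0.121 mol H2O
Molar mass of Ca(NO3)2 = 164.10 g/mol → mol Ca(NO3)2 = 4.96 / 164.10 = 0.03023
n = 0.121 / 0.03023 = 4.00 ≈ 4 → Ca(NO3)2·4H2O

Ca(NO3)2·4H2O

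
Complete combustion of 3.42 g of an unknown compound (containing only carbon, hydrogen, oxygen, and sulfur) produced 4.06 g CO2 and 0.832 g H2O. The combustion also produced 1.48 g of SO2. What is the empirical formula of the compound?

mol C = 4.06 / 44.01 = 0.09225; mass C = 0.09225 × 12.01 = 1.108 g
mol H = 2 × (0.832 / 18.02) = 0.09234; mass H = 0.09234 × 1.008 = 0.09308 g
mol S = 1.48 / 64.07 = 0.02310; mass S = 0.7408 g
mass O = 3.42 − (1.942) = 1.478 g → mol O = 0.09239
Ratios (÷ 0.0231): C 3.994, H 3.998, O 3.999, S 1.000
→ C4H4O4S

C4H4O4S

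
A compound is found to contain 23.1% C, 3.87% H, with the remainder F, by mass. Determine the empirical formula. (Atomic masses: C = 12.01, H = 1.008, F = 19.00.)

Assume 100 g: 23.1 g C, 3.87 g H, 73.03 g F.
n(C) = 23.1/12.01 = 1.923, n(H) = 3.87/1.008 = 3.839, n(F) = 73.03/19.00 = 3.844
Divide by the smallest (1.923 mol C): C 1.000, H 1.996, F 1.998
Ratio ≈ 1:2:2, so the empirical formula is CH2F2

CH2F2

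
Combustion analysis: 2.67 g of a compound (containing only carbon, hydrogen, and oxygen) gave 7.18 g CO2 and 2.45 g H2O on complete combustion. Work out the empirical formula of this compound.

C6H10O

mol C = 7.18 / 44.01 = 0.1631; mass C = 0.1631 × 12.01 = 1.959 g
mol H = 2 × (2.45 / 18.02) = 0.2719; mass H = 0.2719 × 1.008 = 0.2741 g
mass O = 2.67 − (2.233) = 0.4365 g → mol O = 0.02728
Divide by the smallest (0.02728 mol O): C 5.980, H 9.966, O 1.000
→ C6H10O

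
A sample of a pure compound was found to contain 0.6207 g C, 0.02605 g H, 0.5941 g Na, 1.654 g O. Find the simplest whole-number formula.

C2HNaO4

Moles — C: 0.6207 / 12.01 = 0.05168 mol; H: 0.02605 / 1.008 = 0.02584 mol; Na: 0.5941 / 22.99 = 0.02584 mol; O: 1.654 / 16.00 = 0.1034 mol
Ratios (÷ 0.02584): C 2.000, H 1.000, Na 1.000, O 4.000
→ C2HNaO4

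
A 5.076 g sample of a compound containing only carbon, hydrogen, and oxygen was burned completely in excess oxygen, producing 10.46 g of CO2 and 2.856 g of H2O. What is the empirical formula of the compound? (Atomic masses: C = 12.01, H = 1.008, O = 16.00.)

C6H8O3

mol C = 10.46 / 44.01 = 0.2377; mass C = 0.2377 × 12.01 = 2.854 g
mol H = 2 × (2.856 / 18.02) = 0.3170; mass H = 0.3170 × 1.008 = 0.3195 g
mass O = 5.076 − (3.174) = 1.902 g → mol O = 0.1189
Divide by the smallest (0.1189 mol O): C 1.999, H 2.666, O 1.000
Multiply by 3: C 6.00, H 8.00, O 3.00 → C6H8O3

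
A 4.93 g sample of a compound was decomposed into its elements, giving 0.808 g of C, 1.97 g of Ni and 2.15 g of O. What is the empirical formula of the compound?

n(C) = 0.808/12.01 = 0.06728, n(Ni) = 1.97/58.69 = 0.03357, n(O) = 2.15/16.00 = 0.1344
Smallest is Ni at 0.03357 mol; normalising gives C 2.004, Ni 1.000, O 4.003
→ C2NiO4

C2NiO4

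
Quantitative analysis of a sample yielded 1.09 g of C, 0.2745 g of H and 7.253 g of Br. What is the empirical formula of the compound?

Moles — C: 1.09 / 12.01 = 0.09076 mol; H: 0.2745 / 1.008 = 0.2723 mol; Br: 7.253 / 79.90 = 0.09078 mol
Divide by the smallest (0.09076 mol C): C 1.000, H 3.001, Br 1.000
→ CH3Br

CH3Br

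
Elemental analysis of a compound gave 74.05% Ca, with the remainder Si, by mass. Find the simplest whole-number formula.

Assume 100 g: 74.05 g Ca, 25.95 g Si.
n(Ca) = 74.05/40.08 = 1.848, n(Si) = 25.95/28.09 = 0.9238
Smallest is Si at 0.9238 mol; normalising gives Ca 2.000, Si 1.000
Ratio ≈ 2:1, so the empirical formula is Ca2Si

Ca2Si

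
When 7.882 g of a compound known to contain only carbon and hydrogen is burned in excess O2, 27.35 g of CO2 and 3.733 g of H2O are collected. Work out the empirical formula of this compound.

mol C = 27.35 / 44.01 = 0.6214; mass C = 0.6214 × 12.01 = 7.464 g
mol H = 2 × (3.733 / 18.02) = 0.4143; mass H = 0.4143 × 1.008 = 0.4176 g
Ratios (÷ 0.4143): C 1.500, H 1.000
×2: C 3.00, H 2.00 → C3H2

C3H2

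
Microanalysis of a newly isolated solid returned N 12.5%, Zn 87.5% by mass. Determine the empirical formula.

Assume 100 g: 12.5 g N, 87.5 g Zn.
Moles — N: 12.5 / 14.01 = 0.8922 mol; Zn: 87.5 / 65.38 = 1.338 mol
Ratios (÷ 0.8922): N 1.000, Zn 1.500
Scaling by 2: N 2.00, Zn 3.00 → N2Zn3

N2Zn3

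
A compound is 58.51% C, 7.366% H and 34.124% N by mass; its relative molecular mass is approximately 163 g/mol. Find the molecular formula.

C8H12N4

Assume 100 g: 58.51 g C, 7.366 g H, 34.124 g N.
C: 58.51 g ÷ 12.01 g/mol = 4.872 mol
H: 7.366 g ÷ 1.008 g/mol = 7.308 mol
N: 34.124 g ÷ 14.01 g/mol = 2.436 mol
Smallest is N at 2.436 mol; normalising gives C 2.000, H 3.000, N 1.000
≈ 2:3:1 → C2H3N
Empirical-formula mass = 41.05 g/mol
n = 163 / 41.05 = 3.97 ≈ 4
Molecular formula = (C2H3N)×4 = C8H12N4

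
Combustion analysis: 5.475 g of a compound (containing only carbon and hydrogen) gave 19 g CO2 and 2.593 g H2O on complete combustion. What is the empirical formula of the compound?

C3H2

mol C = 19 / 44.01 = 0.4317; mass C = 0.4317 × 12.01 = 5.185 g
mol H = 2 × (2.593 / 18.02) = 0.2878; mass H = 0.2878 × 1.008 = 0.2901 g
Divide by the smallest (0.2878 mol H): C 1.500, H 1.000
Scaling by 2: C 3.00, H 2.00 → C3H2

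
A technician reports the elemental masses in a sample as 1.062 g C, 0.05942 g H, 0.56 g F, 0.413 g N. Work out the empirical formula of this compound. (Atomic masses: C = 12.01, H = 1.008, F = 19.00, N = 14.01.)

Moles — C: 1.062 / 12.01 = 0.08843 mol; H: 0.05942 / 1.008 = 0.05895 mol; F: 0.56 / 19.00 = 0.02947 mol; N: 0.413 / 14.01 = 0.02948 mol
Smallest is F at 0.02947 mol; normalising gives C 3.000, H 2.000, F 1.000, N 1.000
Ratio ≈ 3:2:1:1, so the empirical formula is C3H2FN

C3H2FN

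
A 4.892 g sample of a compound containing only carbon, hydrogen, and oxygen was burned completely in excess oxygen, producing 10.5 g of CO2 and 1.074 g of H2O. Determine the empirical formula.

C2HO

mol C = 10.5 / 44.01 = 0.2386; mass C = 0.2386 × 12.01 = 2.865 g
mol H = 2 × (1.074 / 18.02) = 0.1192; mass H = 0.1192 × 1.008 = 0.1202 g
mass O = 4.892 − (2.986) = 1.906 g → mol O = 0.1192
Ratios (÷ 0.1192): C 2.002, H 1.000, O 1.000
Ratio ≈ 2:1:1, so the empirical formula is C2HO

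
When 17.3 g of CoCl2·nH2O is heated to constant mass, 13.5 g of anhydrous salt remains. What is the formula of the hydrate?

Mass of water lost = 17.3 − 13.5 = 3.8 g → 3.8 / 18.02 = 0.2109 mol H2O
Molar mass of CoCl2 = 129.83 g/mol → mol CoCl2 = 13.5 / 129.83 = 0.104
n = 0.2109 / 0.104 = 2.03 ≈ 2 → CoCl2·2H2O

CoCl2·2H2O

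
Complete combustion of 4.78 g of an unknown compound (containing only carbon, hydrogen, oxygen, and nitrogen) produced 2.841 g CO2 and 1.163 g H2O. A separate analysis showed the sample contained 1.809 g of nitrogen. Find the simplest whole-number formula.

CH2N2O2

mol C = 2.841 / 44.01 = 0.06455; mass C = 0.06455 × 12.01 = 0.7753 g
mol H = 2 × (1.163 / 18.02) = 0.1291; mass H = 0.1291 × 1.008 = 0.1301 g
mol N = 1.809 / 14.01 = 0.1291
mass O = 4.78 − (2.714) = 2.066 g → mol O = 0.1291
Ratios (÷ 0.06455): C 1.000, H 2.000, N 2.000, O 2.000
≈ 1:2:2:2 → CH2N2O2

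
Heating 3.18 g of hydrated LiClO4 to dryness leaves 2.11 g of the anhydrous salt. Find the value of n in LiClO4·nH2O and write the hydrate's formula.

LiClO4·3H2O

Mass of water lost = 3.18 − 2.11 = 1.07 g → 1.07 / 18.02 = 0.05938 mol H2O
Molar mass of LiClO4 = 106.39 g/mol → mol LiClO4 = 2.11 / 106.39 = 0.01983
n = 0.05938 / 0.01983 = 2.99 ≈ 3 → LiClO4·3H2O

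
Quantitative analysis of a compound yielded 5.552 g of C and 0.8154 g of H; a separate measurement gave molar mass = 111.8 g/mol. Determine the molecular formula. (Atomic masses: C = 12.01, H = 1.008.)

C8H14

n(C) = 5.552/12.01 = 0.4623, n(H) = 0.8154/1.008 = 0.8089
Ratios (÷ 0.4623): C 1.000, H 1.750
Multiply by 4: C 4.00, H 7.00 → C4H7
Empirical-formula mass = 55.10 g/mol
n = 111.8 / 55.10 = 2.03 ≈ 2
Molecular formula = (C4H7)×2 = C8H14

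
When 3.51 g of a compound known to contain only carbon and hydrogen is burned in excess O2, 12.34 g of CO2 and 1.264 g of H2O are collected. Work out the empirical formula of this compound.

mol C = 12.34 / 44.01 = 0.2804; mass C = 0.2804 × 12.01 = 3.367 g
mol H = 2 × (1.264 / 18.02) = 0.1403; mass H = 0.1403 × 1.008 = 0.1414 g
Ratios (÷ 0.1403): C 1.999, H 1.000
→ C2H

C2H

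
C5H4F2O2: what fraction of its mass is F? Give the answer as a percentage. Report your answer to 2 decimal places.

Molar mass = 5(12.01) + 4(1.008) + 2(19.00) + 2(16.00) = 134.082 g/mol
Mass of F per mole = 2 × 19.00 = 38.000 g
% F = 38.000 / 134.082 × 100 = 28.34%

28.34%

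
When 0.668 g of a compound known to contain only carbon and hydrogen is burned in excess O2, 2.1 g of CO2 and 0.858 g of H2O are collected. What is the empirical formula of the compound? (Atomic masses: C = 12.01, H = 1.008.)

CH2

mol C = 2.1 / 44.01 = 0.04772; mass C = 0.04772 × 12.01 = 0.5731 g
mol H = 2 × (0.858 / 18.02) = 0.09523; mass H = 0.09523 × 1.008 = 0.09599 g
Smallest is C at 0.04772 mol; normalising gives C 1.000, H 1.996
→ CH2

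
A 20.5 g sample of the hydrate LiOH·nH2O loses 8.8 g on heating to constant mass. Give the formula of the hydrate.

LiOH·H2O

Mass of anhydrous LiOH = 20.5 − 8.8 = 11.7 g
mol H2O = 8.8 / 18.02 = 0.4883
Molar mass of LiOH = 23.95 g/mol → mol LiOH = 11.7 / 23.95 = 0.4886
n = 0.4883 / 0.4886 = 1.00 ≈ 1 → LiOH·H2O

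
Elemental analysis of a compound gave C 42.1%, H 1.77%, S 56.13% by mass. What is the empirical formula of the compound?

Assume 100 g: 42.1 g C, 1.77 g H, 56.13 g S.
Moles — C: 42.1 / 12.01 = 3.505 mol; H: 1.77 / 1.008 = 1.756 mol; S: 56.13 / 32.07 = 1.75 mol
Divide by the smallest (1.75 mol S): C 2.003, H 1.003, S 1.000
→ C2HS

C2HS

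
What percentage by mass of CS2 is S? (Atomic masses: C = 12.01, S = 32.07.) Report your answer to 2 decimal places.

84.23%

Molar mass = 1(12.01) + 2(32.07) = 76.150 g/mol
Mass of S per mole = 2 × 32.07 = 64.140 g
% S = 64.140 / 76.150 × 100 = 84.23%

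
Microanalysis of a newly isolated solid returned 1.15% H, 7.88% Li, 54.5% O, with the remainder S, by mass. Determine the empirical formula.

Assume 100 g: 1.15 g H, 7.88 g Li, 54.5 g O, 36.47 g S.
H: 1.15 g ÷ 1.008 g/mol = 1.141 mol
Li: 7.88 g ÷ 6.94 g/mol = 1.135 mol
O: 54.5 g ÷ 16.00 g/mol = 3.406 mol
S: 36.47 g ÷ 32.07 g/mol = 1.137 mol
Divide by the smallest (1.135 mol Li): H 1.005, Li 1.000, O 3.000, S 1.002
Ratio ≈ 1:1:3:1, so the empirical formula is HLiO3S

HLiO3S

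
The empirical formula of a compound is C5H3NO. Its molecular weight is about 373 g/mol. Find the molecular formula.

Empirical-formula mass = 93.08 g/mol
n = 373 / 93.08 = 4.01 ≈ 4
Molecular formula = (C5H3NO)4 = C20H12N4O4

C20H12N4O4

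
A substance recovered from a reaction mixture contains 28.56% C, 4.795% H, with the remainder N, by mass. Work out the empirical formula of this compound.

CH2N2

Assume 100 g: 28.56 g C, 4.795 g H, 66.645 g N.
C: 28.56 g ÷ 12.01 g/mol = 2.378 mol
H: 4.795 g ÷ 1.008 g/mol = 4.757 mol
N: 66.645 g ÷ 14.01 g/mol = 4.757 mol
Divide by the smallest (2.378 mol C): C 1.000, H 2.000, N 2.000
→ CH2N2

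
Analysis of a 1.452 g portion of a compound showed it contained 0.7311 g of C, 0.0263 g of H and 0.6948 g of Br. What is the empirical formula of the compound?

Moles — C: 0.7311 / 12.01 = 0.06087 mol; H: 0.0263 / 1.008 = 0.02609 mol; Br: 0.6948 / 79.90 = 0.008696 mol
Smallest is Br at 0.008696 mol; normalising gives C 7.000, H 3.000, Br 1.000
≈ 7:3:1 → C7H3Br

C7H3Br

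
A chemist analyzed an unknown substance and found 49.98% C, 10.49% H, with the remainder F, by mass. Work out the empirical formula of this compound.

Assume 100 g: 49.98 g C, 10.49 g H, 39.53 g F.
Moles — C: 49.98 / 12.01 = 4.162 mol; H: 10.49 / 1.008 = 10.41 mol; F: 39.53 / 19.00 = 2.081 mol
Smallest is F at 2.081 mol; normalising gives C 2.000, H 5.002, F 1.000
Ratio ≈ 2:5:1, so the empirical formula is C2H5F

C2H5F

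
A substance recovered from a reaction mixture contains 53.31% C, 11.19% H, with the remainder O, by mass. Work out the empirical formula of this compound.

C2H5O

Assume 100 g: 53.31 g C, 11.19 g H, 35.5 g O.
n(C) = 53.31/12.01 = 4.439, n(H) = 11.19/1.008 = 11.1, n(O) = 35.5/16.00 = 2.219
Divide by the smallest (2.219 mol O): C 2.001, H 5.003, O 1.000
Ratio ≈ 2:5:1, so the empirical formula is C2H5O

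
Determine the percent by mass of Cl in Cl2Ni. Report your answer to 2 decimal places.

54.71%

Molar mass = 2(35.45) + 1(58.69) = 129.590 g/mol
Mass of Cl per mole = 2 × 35.45 = 70.900 g
% Cl = 70.900 / 129.590 × 100 = 54.71%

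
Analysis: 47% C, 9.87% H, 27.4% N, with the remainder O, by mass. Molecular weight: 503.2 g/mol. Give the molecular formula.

C20H50N10O5

Assume 100 g: 47 g C, 9.87 g H, 27.4 g N, 15.73 g O.
n(C) = 47/12.01 = 3.913, n(H) = 9.87/1.008 = 9.792, n(N) = 27.4/14.01 = 1.956, n(O) = 15.73/16.00 = 0.9831
Smallest is O at 0.9831 mol; normalising gives C 3.981, H 9.960, N 1.989, O 1.000
→ C4H10N2O
Empirical-formula mass = 102.14 g/mol
n = 503.2 / 102.14 = 4.93 ≈ 5
Molecular formula = (C4H10N2O)×5 = C20H50N10O5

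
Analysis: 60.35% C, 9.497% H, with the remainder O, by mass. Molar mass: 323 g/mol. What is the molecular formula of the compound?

C16H30O6

Assume 100 g: 60.35 g C, 9.497 g H, 30.153 g O.
C: 60.35 g ÷ 12.01 g/mol = 5.025 mol
H: 9.497 g ÷ 1.008 g/mol = 9.422 mol
O: 30.153 g ÷ 16.00 g/mol = 1.885 mol
Divide by the smallest (1.885 mol O): C 2.666, H 4.999, O 1.000
Multiply by 3: C 8.00, H 15.00, O 3.00 → C8H15O3
Empirical-formula mass = 159.20 g/mol
n = 323 / 159.20 = 2.03 ≈ 2
Molecular formula = (C8H15O3)×2 = C16H30O6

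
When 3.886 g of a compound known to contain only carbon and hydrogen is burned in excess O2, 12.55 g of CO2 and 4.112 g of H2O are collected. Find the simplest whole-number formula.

mol C = 12.55 / 44.01 = 0.2852; mass C = 0.2852 × 12.01 = 3.425 g
mol H = 2 × (4.112 / 18.02) = 0.4564; mass H = 0.4564 × 1.008 = 0.4600 g
Ratios (÷ 0.2852): C 1.000, H 1.600
×5: C 5.00, H 8.00 → C5H8

C5H8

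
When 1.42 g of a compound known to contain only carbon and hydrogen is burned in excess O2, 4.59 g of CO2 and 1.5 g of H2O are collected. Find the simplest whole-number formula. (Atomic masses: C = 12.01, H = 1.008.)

C5H8

mol C = 4.59 / 44.01 = 0.1043; mass C = 0.1043 × 12.01 = 1.253 g
mol H = 2 × (1.5 / 18.02) = 0.1665; mass H = 0.1665 × 1.008 = 0.1678 g
Divide by the smallest (0.1043 mol C): C 1.000, H 1.596
×5: C 5.00, H 7.98 → C5H8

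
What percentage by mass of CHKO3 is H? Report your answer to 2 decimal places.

Molar mass = 1(12.01) + 1(1.008) + 1(39.10) + 3(16.00) = 100.118 g/mol
Mass of H per mole = 1 × 1.008 = 1.008 g
% H = 1.008 / 100.118 × 100 = 1.01%

1.01%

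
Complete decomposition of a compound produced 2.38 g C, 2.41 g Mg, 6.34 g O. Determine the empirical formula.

n(C) = 2.38/12.01 = 0.1982, n(Mg) = 2.41/24.31 = 0.09914, n(O) = 6.34/16.00 = 0.3962
Ratios (÷ 0.09914): C 1.999, Mg 1.000, O 3.997
≈ 2:1:4 → C2MgO4

C2MgO4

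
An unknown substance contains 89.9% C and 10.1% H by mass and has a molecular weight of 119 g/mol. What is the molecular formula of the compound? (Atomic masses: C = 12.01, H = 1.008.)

Assume 100 g: 89.9 g C, 10.1 g H.
n(C) = 89.9/12.01 = 7.485, n(H) = 10.1/1.008 = 10.02
Smallest is C at 7.485 mol; normalising gives C 1.000, H 1.339
Multiply by 3: C 3.00, H 4.02 → C3H4
Empirical-formula mass = 40.06 g/mol
n = 119 / 40.06 = 2.97 ≈ 3
Molecular formula = (C3H4)×3 = C9H12

C9H12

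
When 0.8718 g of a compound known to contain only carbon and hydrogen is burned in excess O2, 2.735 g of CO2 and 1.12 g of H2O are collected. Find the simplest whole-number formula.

mol C = 2.735 / 44.01 = 0.06214; mass C = 0.06214 × 12.01 = 0.7464 g
mol H = 2 × (1.12 / 18.02) = 0.1243; mass H = 0.1243 × 1.008 = 0.1253 g
Ratios (÷ 0.06214): C 1.000, H 2.000
≈ 1:2 → CH2

CH2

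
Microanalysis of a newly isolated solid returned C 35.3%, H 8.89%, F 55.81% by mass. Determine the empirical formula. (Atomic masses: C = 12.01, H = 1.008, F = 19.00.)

Assume 100 g: 35.3 g C, 8.89 g H, 55.81 g F.
n(C) = 35.3/12.01 = 2.939, n(H) = 8.89/1.008 = 8.819, n(F) = 55.81/19.00 = 2.937
Divide by the smallest (2.937 mol F): C 1.001, H 3.002, F 1.000
Ratio ≈ 1:3:1, so the empirical formula is CH3F

CH3F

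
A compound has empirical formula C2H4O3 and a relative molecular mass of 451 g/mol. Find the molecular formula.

Empirical-formula mass = 76.05 g/mol
n = 451 / 76.05 = 5.93 ≈ 6
Molecular formula = (C2H4O3)6 = C12H24O18

C12H24O18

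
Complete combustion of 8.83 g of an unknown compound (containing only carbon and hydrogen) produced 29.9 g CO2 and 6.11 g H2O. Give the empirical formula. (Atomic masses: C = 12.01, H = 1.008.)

CH

mol C = 29.9 / 44.01 = 0.6794; mass C = 0.6794 × 12.01 = 8.159 g
mol H = 2 × (6.11 / 18.02) = 0.6781; mass H = 0.6781 × 1.008 = 0.6836 g
Divide by the smallest (0.6781 mol H): C 1.002, H 1.000
→ CH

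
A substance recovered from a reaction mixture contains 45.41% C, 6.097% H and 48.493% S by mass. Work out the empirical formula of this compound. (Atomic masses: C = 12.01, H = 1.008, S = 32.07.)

Assume 100 g: 45.41 g C, 6.097 g H, 48.493 g S.
Moles — C: 45.41 / 12.01 = 3.781 mol; H: 6.097 / 1.008 = 6.049 mol; S: 48.493 / 32.07 = 1.512 mol
Ratios (÷ 1.512): C 2.501, H 4.000, S 1.000
Scaling by 2: C 5.00, H 8.00, S 2.00 → C5H8S2

C5H8S2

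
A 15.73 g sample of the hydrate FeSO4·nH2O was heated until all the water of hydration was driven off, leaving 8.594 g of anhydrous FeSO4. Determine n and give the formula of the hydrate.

Mass of water lost = 15.73 − 8.594 = 7.136 g → 7.136 / 18.02 = 0.396 mol H2O
Molar mass of FeSO4 = 151.92 g/mol → mol FeSO4 = 8.594 / 151.92 = 0.05657
n = 0.396 / 0.05657 = 7.00 ≈ 7 → FeSO4·7H2O

FeSO4·7H2O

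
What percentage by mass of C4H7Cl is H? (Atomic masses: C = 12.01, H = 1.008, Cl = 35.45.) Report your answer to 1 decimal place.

Molar mass = 4(12.01) + 7(1.008) + 1(35.45) = 90.546 g/mol
Mass of H per mole = 7 × 1.008 = 7.056 g
% H = 7.056 / 90.546 × 100 = 7.8%

7.8%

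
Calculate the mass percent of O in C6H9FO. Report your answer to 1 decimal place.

Molar mass = 6(12.01) + 9(1.008) + 1(19.00) + 1(16.00) = 116.132 g/mol
Mass of O per mole = 1 × 16.00 = 16.000 g
% O = 16.000 / 116.132 × 100 = 13.8%

13.8%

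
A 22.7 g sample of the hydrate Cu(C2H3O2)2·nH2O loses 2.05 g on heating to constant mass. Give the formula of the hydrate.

Mass of anhydrous Cu(C2H3O2)2 = 22.7 − 2.05 = 20.65 g
mol H2O = 2.05 / 18.02 = 0.1138
Molar mass of Cu(C2H3O2)2 = 181.64 g/mol → mol Cu(C2H3O2)2 = 20.65 / 181.64 = 0.1137
n = 0.1138 / 0.1137 = 1.00 ≈ 1 → Cu(C2H3O2)2·H2O

Cu(C2H3O2)2·H2O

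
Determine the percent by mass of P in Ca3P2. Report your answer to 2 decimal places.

34.00%

Molar mass = 3(40.08) + 2(30.97) = 182.180 g/mol
Mass of P per mole = 2 × 30.97 = 61.940 g
% P = 61.940 / 182.180 × 100 = 34.00%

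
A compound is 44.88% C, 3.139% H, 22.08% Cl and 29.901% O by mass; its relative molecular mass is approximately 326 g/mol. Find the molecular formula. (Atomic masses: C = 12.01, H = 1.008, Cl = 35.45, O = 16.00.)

C12H10Cl2O6

Assume 100 g: 44.88 g C, 3.139 g H, 22.08 g Cl, 29.901 g O.
Moles — C: 44.88 / 12.01 = 3.737 mol; H: 3.139 / 1.008 = 3.114 mol; Cl: 22.08 / 35.45 = 0.6228 mol; O: 29.901 / 16.00 = 1.869 mol
Divide by the smallest (0.6228 mol Cl): C 6.000, H 5.000, Cl 1.000, O 3.000
→ C6H5ClO3
Empirical-formula mass = 160.55 g/mol
n = 326 / 160.55 = 2.03 ≈ 2
Molecular formula = (C6H5ClO3)×2 = C12H10Cl2O6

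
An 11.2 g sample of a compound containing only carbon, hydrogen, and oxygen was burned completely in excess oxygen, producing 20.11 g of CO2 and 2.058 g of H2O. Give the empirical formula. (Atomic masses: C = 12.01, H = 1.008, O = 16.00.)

C4H2O3

mol C = 20.11 / 44.01 = 0.4569; mass C = 0.4569 × 12.01 = 5.488 g
mol H = 2 × (2.058 / 18.02) = 0.2284; mass H = 0.2284 × 1.008 = 0.2302 g
mass O = 11.2 − (5.718) = 5.482 g → mol O = 0.3426
Divide by the smallest (0.2284 mol H): C 2.001, H 1.000, O 1.500
Scaling by 2: C 4.00, H 2.00, O 3.00 → C4H2O3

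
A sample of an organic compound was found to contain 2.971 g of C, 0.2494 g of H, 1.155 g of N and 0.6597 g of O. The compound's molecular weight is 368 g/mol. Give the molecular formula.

C18H18N6O3

Moles — C: 2.971 / 12.01 = 0.2474 mol; H: 0.2494 / 1.008 = 0.2474 mol; N: 1.155 / 14.01 = 0.08244 mol; O: 0.6597 / 16.00 = 0.04123 mol
Divide by the smallest (0.04123 mol O): C 6.000, H 6.001, N 1.999, O 1.000
→ C6H6N2O
Empirical-formula mass = 122.13 g/mol
n = 368 / 122.13 = 3.01 ≈ 3
Molecular formula = (C6H6N2O)×3 = C18H18N6O3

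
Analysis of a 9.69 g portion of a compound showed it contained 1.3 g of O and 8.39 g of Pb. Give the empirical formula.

Moles — O: 1.3 / 16.00 = 0.08125 mol; Pb: 8.39 / 207.2 = 0.04049 mol
Smallest is Pb at 0.04049 mol; normalising gives O 2.007, Pb 1.000
Ratio ≈ 2:1, so the empirical formula is O2Pb

O2Pb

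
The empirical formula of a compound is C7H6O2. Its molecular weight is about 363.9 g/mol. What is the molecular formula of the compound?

Empirical-formula mass = 122.12 g/mol
n = 363.9 / 122.12 = 2.98 ≈ 3
Molecular formula = (C7H6O2)3 = C21H18O6

C21H18O6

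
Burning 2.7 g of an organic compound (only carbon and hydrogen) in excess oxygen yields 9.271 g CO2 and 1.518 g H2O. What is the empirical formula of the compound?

mol C = 9.271 / 44.01 = 0.2107; mass C = 0.2107 × 12.01 = 2.530 g
mol H = 2 × (1.518 / 18.02) = 0.1685; mass H = 0.1685 × 1.008 = 0.1698 g
Smallest is H at 0.1685 mol; normalising gives C 1.250, H 1.000
×4: C 5.00, H 4.00 → C5H4

C5H4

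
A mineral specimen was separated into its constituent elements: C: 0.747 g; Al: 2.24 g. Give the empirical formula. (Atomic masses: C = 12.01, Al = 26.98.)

C3Al4

Moles — C: 0.747 / 12.01 = 0.0622 mol; Al: 2.24 / 26.98 = 0.08302 mol
Smallest is C at 0.0622 mol; normalising gives C 1.000, Al 1.335
×3: C 3.00, Al 4.00 → C3Al4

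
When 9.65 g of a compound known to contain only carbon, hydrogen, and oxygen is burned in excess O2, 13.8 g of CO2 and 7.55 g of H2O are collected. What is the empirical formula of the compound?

mol C = 13.8 / 44.01 = 0.3136; mass C = 0.3136 × 12.01 = 3.766 g
mol H = 2 × (7.55 / 18.02) = 0.8380; mass H = 0.8380 × 1.008 = 0.8447 g
mass O = 9.65 − (4.611) = 5.039 g → mol O = 0.3150
Ratios (÷ 0.3136): C 1.000, H 2.672, O 1.004
Scaling by 3: C 3.00, H 8.02, O 3.01 → C3H8O3

C3H8O3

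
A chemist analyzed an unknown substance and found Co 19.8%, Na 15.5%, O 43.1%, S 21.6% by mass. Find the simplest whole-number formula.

CoNa2O8S2

Assume 100 g: 19.8 g Co, 15.5 g Na, 43.1 g O, 21.6 g S.
Co: 19.8 g ÷ 58.93 g/mol = 0.336 mol
Na: 15.5 g ÷ 22.99 g/mol = 0.6742 mol
O: 43.1 g ÷ 16.00 g/mol = 2.694 mol
S: 21.6 g ÷ 32.07 g/mol = 0.6735 mol
Ratios (÷ 0.336): Co 1.000, Na 2.007, O 8.017, S 2.005
Ratio ≈ 1:2:8:2, so the empirical formula is CoNa2O8S2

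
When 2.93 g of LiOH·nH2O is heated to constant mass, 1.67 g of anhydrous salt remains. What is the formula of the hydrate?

LiOH·H2O

Mass of water lost = 2.93 − 1.67 = 1.26 g → 1.26 / 18.02 = 0.06992 mol H2O
Molar mass of LiOH = 23.95 g/mol → mol LiOH = 1.67 / 23.95 = 0.06973
n = 0.06992 / 0.06973 = 1.00 ≈ 1 → LiOH·H2O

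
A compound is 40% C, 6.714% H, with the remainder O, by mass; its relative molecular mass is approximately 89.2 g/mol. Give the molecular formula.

C3H6O3

Assume 100 g: 40 g C, 6.714 g H, 53.286 g O.
C: 40 g ÷ 12.01 g/mol = 3.331 mol
H: 6.714 g ÷ 1.008 g/mol = 6.661 mol
O: 53.286 g ÷ 16.00 g/mol = 3.33 mol
Ratios (÷ 3.33): C 1.000, H 2.000, O 1.000
Ratio ≈ 1:2:1, so the empirical formula is CH2O
Empirical-formula mass = 30.03 g/mol
n = 89.2 / 30.03 = 2.97 ≈ 3
Molecular formula = (CH2O)×3 = C3H6O3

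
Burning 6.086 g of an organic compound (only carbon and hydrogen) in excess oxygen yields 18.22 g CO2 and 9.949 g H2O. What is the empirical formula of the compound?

C3H8

mol C = 18.22 / 44.01 = 0.4140; mass C = 0.4140 × 12.01 = 4.972 g
mol H = 2 × (9.949 / 18.02) = 1.104; mass H = 1.104 × 1.008 = 1.113 g
Divide by the smallest (0.414 mol C): C 1.000, H 2.667
×3: C 3.00, H 8.00 → C3H8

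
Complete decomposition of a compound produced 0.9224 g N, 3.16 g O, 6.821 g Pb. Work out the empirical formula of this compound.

N2O6Pb

n(N) = 0.9224/14.01 = 0.06584, n(O) = 3.16/16.00 = 0.1975, n(Pb) = 6.821/207.2 = 0.03292
Divide by the smallest (0.03292 mol Pb): N 2.000, O 5.999, Pb 1.000
Ratio ≈ 2:6:1, so the empirical formula is N2O6Pb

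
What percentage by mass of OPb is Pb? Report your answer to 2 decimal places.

Molar mass = 1(16.00) + 1(207.2) = 223.200 g/mol
Mass of Pb per mole = 1 × 207.2 = 207.200 g
% Pb = 207.200 / 223.200 × 100 = 92.83%

92.83%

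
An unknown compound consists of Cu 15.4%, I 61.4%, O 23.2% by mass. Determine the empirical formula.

CuI2O6

Assume 100 g: 15.4 g Cu, 61.4 g I, 23.2 g O.
Moles — Cu: 15.4 / 63.55 = 0.2423 mol; I: 61.4 / 126.90 = 0.4838 mol; O: 23.2 / 16.00 = 1.45 mol
Divide by the smallest (0.2423 mol Cu): Cu 1.000, I 1.997, O 5.984
→ CuI2O6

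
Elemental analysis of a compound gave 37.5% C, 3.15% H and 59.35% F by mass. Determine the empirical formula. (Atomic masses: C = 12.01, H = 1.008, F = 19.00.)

Assume 100 g: 37.5 g C, 3.15 g H, 59.35 g F.
C: 37.5 g ÷ 12.01 g/mol = 3.122 mol
H: 3.15 g ÷ 1.008 g/mol = 3.125 mol
F: 59.35 g ÷ 19.00 g/mol = 3.124 mol
Ratios (÷ 3.122): C 1.000, H 1.001, F 1.000
≈ 1:1:1 → CHF

CHF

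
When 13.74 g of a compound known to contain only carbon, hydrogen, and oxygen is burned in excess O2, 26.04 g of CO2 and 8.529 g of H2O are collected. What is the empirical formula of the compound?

mol C = 26.04 / 44.01 = 0.5917; mass C = 0.5917 × 12.01 = 7.106 g
mol H = 2 × (8.529 / 18.02) = 0.9466; mass H = 0.9466 × 1.008 = 0.9542 g
mass O = 13.74 − (8.060) = 5.680 g → mol O = 0.3550
Divide by the smallest (0.355 mol O): C 1.667, H 2.667, O 1.000
Multiply by 3: C 5.00, H 8.00, O 3.00 → C5H8O3

C5H8O3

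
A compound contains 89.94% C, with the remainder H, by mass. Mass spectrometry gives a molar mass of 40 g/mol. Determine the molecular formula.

Assume 100 g: 89.94 g C, 10.06 g H.
n(C) = 89.94/12.01 = 7.489, n(H) = 10.06/1.008 = 9.98
Divide by the smallest (7.489 mol C): C 1.000, H 1.333
×3: C 3.00, H 4.00 → C3H4
Empirical-formula mass = 40.06 g/mol
n = 40 / 40.06 = 1.00 ≈ 1
Molecular formula = empirical formula = C3H4

C3H4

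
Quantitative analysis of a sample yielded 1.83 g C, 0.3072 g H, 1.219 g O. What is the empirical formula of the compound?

C: 1.83 g ÷ 12.01 g/mol = 0.1524 mol
H: 0.3072 g ÷ 1.008 g/mol = 0.3048 mol
O: 1.219 g ÷ 16.00 g/mol = 0.07619 mol
Divide by the smallest (0.07619 mol O): C 2.000, H 4.000, O 1.000
Ratio ≈ 2:4:1, so the empirical formula is C2H4O

C2H4O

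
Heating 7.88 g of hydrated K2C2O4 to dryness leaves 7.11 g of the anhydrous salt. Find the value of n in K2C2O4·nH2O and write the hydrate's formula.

K2C2O4·H2O

Mass of water lost = 7.88 − 7.11 = 0.77 g → 0.77 / 18.02 = 0.04273 mol H2O
Molar mass of K2C2O4 = 166.22 g/mol → mol K2C2O4 = 7.11 / 166.22 = 0.04277
n = 0.04273 / 0.04277 = 1.00 ≈ 1 → K2C2O4·H2O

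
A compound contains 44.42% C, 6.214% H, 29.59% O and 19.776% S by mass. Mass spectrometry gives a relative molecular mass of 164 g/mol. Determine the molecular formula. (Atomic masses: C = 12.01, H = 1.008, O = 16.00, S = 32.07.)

C6H10O3S

Assume 100 g: 44.42 g C, 6.214 g H, 29.59 g O, 19.776 g S.
Moles — C: 44.42 / 12.01 = 3.699 mol; H: 6.214 / 1.008 = 6.165 mol; O: 29.59 / 16.00 = 1.849 mol; S: 19.776 / 32.07 = 0.6167 mol
Divide by the smallest (0.6167 mol S): C 5.998, H 9.997, O 2.999, S 1.000
≈ 6:10:3:1 → C6H10O3S
Empirical-formula mass = 162.21 g/mol
n = 164 / 162.21 = 1.01 ≈ 1
Molecular formula = empirical formula = C6H10O3S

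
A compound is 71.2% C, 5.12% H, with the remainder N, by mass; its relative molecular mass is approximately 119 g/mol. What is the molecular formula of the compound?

C7H6N2

Assume 100 g: 71.2 g C, 5.12 g H, 23.68 g N.
C: 71.2 g ÷ 12.01 g/mol = 5.928 mol
H: 5.12 g ÷ 1.008 g/mol = 5.079 mol
N: 23.68 g ÷ 14.01 g/mol = 1.69 mol
Divide by the smallest (1.69 mol N): C 3.507, H 3.005, N 1.000
Multiply by 2: C 7.01, H 6.01, N 2.00 → C7H6N2
Empirical-formula mass = 118.14 g/mol
n = 119 / 118.14 = 1.01 ≈ 1
Molecular formula = empirical formula = C7H6N2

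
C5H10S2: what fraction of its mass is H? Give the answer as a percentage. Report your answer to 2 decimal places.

7.51%

Molar mass = 5(12.01) + 10(1.008) + 2(32.07) = 134.270 g/mol
Mass of H per mole = 10 × 1.008 = 10.080 g
% H = 10.080 / 134.270 × 100 = 7.51%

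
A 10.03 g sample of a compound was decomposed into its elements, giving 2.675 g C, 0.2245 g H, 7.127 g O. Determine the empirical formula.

n(C) = 2.675/12.01 = 0.2227, n(H) = 0.2245/1.008 = 0.2227, n(O) = 7.127/16.00 = 0.4454
Divide by the smallest (0.2227 mol H): C 1.000, H 1.000, O 2.000
→ CHO2

CHO2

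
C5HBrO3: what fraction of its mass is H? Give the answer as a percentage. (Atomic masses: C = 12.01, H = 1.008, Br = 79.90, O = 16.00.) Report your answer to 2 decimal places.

0.53%

Molar mass = 5(12.01) + 1(1.008) + 1(79.90) + 3(16.00) = 188.958 g/mol
Mass of H per mole = 1 × 1.008 = 1.008 g
% H = 1.008 / 188.958 × 100 = 0.53%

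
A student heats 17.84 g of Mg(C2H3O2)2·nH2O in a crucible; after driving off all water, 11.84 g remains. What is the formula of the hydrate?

Mg(C2H3O2)2·4H2O

Mass of water lost = 17.84 − 11.84 = 6 g → 6 / 18.02 = 0.333 mol H2O
Molar mass of Mg(C2H3O2)2 = 142.40 g/mol → mol Mg(C2H3O2)2 = 11.84 / 142.40 = 0.08315
n = 0.333 / 0.08315 = 4.00 ≈ 4 → Mg(C2H3O2)2·4H2O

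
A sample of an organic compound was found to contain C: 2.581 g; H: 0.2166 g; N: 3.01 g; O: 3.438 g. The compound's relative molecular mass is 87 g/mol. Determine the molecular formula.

C2H2N2O2

Moles — C: 2.581 / 12.01 = 0.2149 mol; H: 0.2166 / 1.008 = 0.2149 mol; N: 3.01 / 14.01 = 0.2148 mol; O: 3.438 / 16.00 = 0.2149 mol
Smallest is N at 0.2148 mol; normalising gives C 1.000, H 1.000, N 1.000, O 1.000
≈ 1:1:1:1 → CHNO
Empirical-formula mass = 43.03 g/mol
n = 87 / 43.03 = 2.02 ≈ 2
Molecular formula = (CHNO)×2 = C2H2N2O2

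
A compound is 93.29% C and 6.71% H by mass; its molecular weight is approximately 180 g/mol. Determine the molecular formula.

Assume 100 g: 93.29 g C, 6.71 g H.
n(C) = 93.29/12.01 = 7.768, n(H) = 6.71/1.008 = 6.657
Smallest is H at 6.657 mol; normalising gives C 1.167, H 1.000
Multiply by 6: C 7.00, H 6.00 → C7H6
Empirical-formula mass = 90.12 g/mol
n = 180 / 90.12 = 2.00 ≈ 2
Molecular formula = (C7H6)×2 = C14H12

C14H12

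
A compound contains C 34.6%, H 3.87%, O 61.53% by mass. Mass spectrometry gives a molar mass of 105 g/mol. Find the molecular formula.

Assume 100 g: 34.6 g C, 3.87 g H, 61.53 g O.
C: 34.6 g ÷ 12.01 g/mol = 2.881 mol
H: 3.87 g ÷ 1.008 g/mol = 3.839 mol
O: 61.53 g ÷ 16.00 g/mol = 3.846 mol
Ratios (÷ 2.881): C 1.000, H 1.333, O 1.335
Scaling by 3: C 3.00, H 4.00, O 4.00 → C3H4O4
Empirical-formula mass = 104.06 g/mol
n = 105 / 104.06 = 1.01 ≈ 1
Molecular formula = empirical formula = C3H4O4

C3H4O4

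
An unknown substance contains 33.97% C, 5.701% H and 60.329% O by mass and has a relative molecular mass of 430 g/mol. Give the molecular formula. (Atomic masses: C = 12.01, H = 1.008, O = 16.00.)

Assume 100 g: 33.97 g C, 5.701 g H, 60.329 g O.
Moles — C: 33.97 / 12.01 = 2.828 mol; H: 5.701 / 1.008 = 5.656 mol; O: 60.329 / 16.00 = 3.771 mol
Divide by the smallest (2.828 mol C): C 1.000, H 2.000, O 1.333
Multiply by 3: C 3.00, H 6.00, O 4.00 → C3H6O4
Empirical-formula mass = 106.08 g/mol
n = 430 / 106.08 = 4.05 ≈ 4
Molecular formula = (C3H6O4)×4 = C12H24O16

C12H24O16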